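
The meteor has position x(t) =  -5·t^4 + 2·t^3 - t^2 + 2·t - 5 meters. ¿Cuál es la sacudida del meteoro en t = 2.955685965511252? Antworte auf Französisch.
En partant de la position x(t) = -5·t^4 + 2·t^3 - t^2 + 2·t - 5, nous prenons 3 dérivées. En prenant d/dt de x(t), nous trouvons v(t) = -20·t^3 + 6·t^2 - 2·t + 2. En prenant d/dt de v(t), nous trouvons a(t) = -60·t^2 + 12·t - 2. La dérivée de l'accélération donne le jerk: j(t) = 12 - 120·t. En utilisant j(t) = 12 - 120·t et en substituant t = 2.955685965511252, nous trouvons j = -342.682315861350.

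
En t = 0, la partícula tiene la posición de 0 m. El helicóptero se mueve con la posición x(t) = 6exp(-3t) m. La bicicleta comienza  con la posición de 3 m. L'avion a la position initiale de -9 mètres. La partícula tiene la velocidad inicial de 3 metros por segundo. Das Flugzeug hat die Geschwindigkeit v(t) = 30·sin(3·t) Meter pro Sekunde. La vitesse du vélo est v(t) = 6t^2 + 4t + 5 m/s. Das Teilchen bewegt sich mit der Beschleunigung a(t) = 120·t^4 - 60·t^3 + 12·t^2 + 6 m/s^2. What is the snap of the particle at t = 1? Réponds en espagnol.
Partiendo de la aceleración a(t) = 120·t^4 - 60·t^3 + 12·t^2 + 6, tomamos 2 derivadas. Tomando d/dt de a(t), encontramos j(t) = 480·t^3 - 180·t^2 + 24·t. La derivada de la sacudida da el snap: s(t) = 1440·t^2 - 360·t + 24. Tenemos el snap s(t) = 1440·t^2 - 360·t + 24. Sustituyendo t = 1: s(1) = 1104.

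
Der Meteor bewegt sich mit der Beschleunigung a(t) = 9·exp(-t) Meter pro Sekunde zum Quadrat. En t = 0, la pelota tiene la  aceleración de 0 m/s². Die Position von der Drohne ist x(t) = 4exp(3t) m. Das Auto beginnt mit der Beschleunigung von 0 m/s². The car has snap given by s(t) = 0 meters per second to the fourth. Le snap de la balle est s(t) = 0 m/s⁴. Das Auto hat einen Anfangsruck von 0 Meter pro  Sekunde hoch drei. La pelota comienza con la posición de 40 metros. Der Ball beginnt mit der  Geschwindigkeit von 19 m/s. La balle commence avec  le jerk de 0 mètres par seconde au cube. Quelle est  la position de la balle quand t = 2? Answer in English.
Starting from snap s(t) = 0, we take 4 integrals. Taking ∫s(t)dt and applying j(0) = 0, we find j(t) = 0. The antiderivative of jerk, with a(0) = 0, gives acceleration: a(t) = 0. Integrating acceleration and using the initial condition v(0) = 19, we get v(t) = 19. Finding the integral of v(t) and using x(0) = 40: x(t) = 19·t + 40. From the given position equation x(t) = 19·t + 40, we substitute t = 2 to get x = 78.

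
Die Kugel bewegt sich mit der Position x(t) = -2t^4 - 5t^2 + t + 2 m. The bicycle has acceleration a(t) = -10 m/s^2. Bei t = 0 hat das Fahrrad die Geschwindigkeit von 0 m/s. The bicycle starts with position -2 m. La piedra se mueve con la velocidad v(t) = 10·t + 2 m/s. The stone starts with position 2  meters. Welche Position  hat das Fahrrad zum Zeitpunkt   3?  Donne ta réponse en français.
Nous devons intégrer notre équation de l'accélération a(t) = -10 2 fois. La primitive de l'accélération, avec v(0) = 0, donne la vitesse: v(t) = -10·t. L'intégrale de la vitesse est la position. En utilisant x(0) = -2, nous obtenons x(t) = -5·t^2 - 2. De l'équation de la position x(t) = -5·t^2 - 2, nous substituons t = 3 pour obtenir x = -47.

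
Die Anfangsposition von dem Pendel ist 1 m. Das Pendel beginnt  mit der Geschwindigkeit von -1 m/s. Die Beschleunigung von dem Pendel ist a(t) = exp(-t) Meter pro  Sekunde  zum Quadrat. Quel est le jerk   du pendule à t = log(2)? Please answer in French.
En partant de l'accélération a(t) = exp(-t), nous prenons 1 dérivée. En dérivant l'accélération, nous obtenons le jerk: j(t) = -exp(-t). De l'équation du jerk j(t) = -exp(-t), nous substituons t = log(2) pour obtenir j = -1/2.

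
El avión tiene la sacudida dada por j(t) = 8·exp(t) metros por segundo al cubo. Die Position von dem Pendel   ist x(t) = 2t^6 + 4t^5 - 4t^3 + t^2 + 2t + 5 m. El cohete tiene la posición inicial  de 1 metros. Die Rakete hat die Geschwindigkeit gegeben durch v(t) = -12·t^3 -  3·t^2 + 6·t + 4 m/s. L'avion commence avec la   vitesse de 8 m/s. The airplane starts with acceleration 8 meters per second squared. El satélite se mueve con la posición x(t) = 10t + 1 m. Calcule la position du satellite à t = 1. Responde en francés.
En utilisant x(t) = 10·t + 1 et en substituant t = 1, nous trouvons x = 11.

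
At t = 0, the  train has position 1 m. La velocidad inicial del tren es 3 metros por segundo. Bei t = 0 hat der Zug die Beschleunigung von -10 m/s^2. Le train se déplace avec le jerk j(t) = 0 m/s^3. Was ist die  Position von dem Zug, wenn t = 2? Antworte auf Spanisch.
Para resolver esto, necesitamos tomar 3 antiderivadas de nuestra ecuación de la sacudida j(t) = 0. La integral de la sacudida es la aceleración. Usando a(0) = -10, obtenemos a(t) = -10. Integrando la aceleración y usando la condición inicial v(0) = 3, obtenemos v(t) = 3 - 10·t. La antiderivada de la velocidad es la posición. Usando x(0) = 1, obtenemos x(t) = -5·t^2 + 3·t + 1. Tenemos la posición x(t) = -5·t^2 + 3·t + 1. Sustituyendo t = 2: x(2) = -13.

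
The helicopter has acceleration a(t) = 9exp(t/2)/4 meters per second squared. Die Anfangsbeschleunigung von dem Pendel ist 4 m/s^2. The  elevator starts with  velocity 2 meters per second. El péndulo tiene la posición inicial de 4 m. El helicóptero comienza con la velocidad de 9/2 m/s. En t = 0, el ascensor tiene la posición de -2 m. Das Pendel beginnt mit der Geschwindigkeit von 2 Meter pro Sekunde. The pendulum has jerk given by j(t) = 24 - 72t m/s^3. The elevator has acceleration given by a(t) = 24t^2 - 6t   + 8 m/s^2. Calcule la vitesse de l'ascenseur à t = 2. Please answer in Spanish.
Partiendo de la aceleración a(t) = 24·t^2 - 6·t + 8, tomamos 1 integral. Tomando ∫a(t)dt y aplicando v(0) = 2, encontramos v(t) = 8·t^3 - 3·t^2 + 8·t + 2. Usando v(t) = 8·t^3 - 3·t^2 + 8·t + 2 y sustituyendo t = 2, encontramos v = 70.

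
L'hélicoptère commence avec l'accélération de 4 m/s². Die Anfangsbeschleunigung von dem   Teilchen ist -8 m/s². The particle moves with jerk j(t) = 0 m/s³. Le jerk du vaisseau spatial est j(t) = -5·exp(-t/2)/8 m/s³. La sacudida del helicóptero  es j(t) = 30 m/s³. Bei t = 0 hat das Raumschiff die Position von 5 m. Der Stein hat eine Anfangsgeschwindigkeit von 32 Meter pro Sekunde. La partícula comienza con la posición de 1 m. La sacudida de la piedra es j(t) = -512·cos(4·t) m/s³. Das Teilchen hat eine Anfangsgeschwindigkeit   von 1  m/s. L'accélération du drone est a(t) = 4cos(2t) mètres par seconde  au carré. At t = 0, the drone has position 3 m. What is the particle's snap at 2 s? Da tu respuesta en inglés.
We must differentiate our jerk equation j(t) = 0 1 time. The derivative of jerk gives snap: s(t) = 0. We have snap s(t) = 0. Substituting t = 2: s(2) = 0.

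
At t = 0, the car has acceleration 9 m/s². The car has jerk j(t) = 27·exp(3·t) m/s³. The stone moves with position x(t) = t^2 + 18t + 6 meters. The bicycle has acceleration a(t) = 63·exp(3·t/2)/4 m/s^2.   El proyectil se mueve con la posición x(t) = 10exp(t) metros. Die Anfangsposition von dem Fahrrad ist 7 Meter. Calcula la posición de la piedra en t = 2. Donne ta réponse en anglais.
Using x(t) = t^2 + 18·t + 6 and substituting t = 2, we find x = 46.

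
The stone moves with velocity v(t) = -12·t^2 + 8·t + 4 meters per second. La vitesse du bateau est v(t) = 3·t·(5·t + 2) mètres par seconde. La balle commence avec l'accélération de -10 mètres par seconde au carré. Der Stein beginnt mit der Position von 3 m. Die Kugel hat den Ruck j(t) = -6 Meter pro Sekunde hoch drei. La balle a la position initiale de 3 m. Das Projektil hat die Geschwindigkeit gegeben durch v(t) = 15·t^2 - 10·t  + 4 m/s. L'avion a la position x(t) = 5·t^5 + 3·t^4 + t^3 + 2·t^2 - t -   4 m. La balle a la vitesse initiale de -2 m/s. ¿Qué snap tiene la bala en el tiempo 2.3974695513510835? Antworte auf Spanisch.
Debemos derivar nuestra ecuación de la sacudida j(t) = -6 1 vez. Derivando la sacudida, obtenemos el snap: s(t) = 0. De la ecuación del snap s(t) = 0, sustituimos t = 2.3974695513510835 para obtener s = 0.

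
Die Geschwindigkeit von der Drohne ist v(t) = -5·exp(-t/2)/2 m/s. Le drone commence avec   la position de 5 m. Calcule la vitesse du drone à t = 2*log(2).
En utilisant v(t) = -5·exp(-t/2)/2 et en substituant t = 2*log(2), nous trouvons v = -5/4.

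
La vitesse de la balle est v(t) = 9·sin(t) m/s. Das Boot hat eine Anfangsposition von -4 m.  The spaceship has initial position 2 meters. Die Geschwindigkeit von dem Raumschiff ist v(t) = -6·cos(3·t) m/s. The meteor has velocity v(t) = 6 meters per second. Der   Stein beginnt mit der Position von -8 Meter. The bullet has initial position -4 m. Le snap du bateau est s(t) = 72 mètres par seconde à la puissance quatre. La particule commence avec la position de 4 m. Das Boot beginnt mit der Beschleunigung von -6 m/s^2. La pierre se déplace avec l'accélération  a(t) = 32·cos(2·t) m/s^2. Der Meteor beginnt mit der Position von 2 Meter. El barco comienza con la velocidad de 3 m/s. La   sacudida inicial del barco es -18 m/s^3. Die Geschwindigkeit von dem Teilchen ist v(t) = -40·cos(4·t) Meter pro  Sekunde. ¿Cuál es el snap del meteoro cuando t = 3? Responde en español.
Debemos derivar nuestra ecuación de la velocidad v(t) = 6 3 veces. Derivando la velocidad, obtenemos la aceleración: a(t) = 0. Tomando d/dt de a(t), encontramos j(t) = 0. La derivada de la sacudida da el snap: s(t) = 0. Usando s(t) = 0 y sustituyendo t = 3, encontramos s = 0.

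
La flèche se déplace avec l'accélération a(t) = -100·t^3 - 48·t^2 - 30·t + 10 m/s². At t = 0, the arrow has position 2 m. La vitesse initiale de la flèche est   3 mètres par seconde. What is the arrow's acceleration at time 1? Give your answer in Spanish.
Usando a(t) = -100·t^3 - 48·t^2 - 30·t + 10 y sustituyendo t = 1, encontramos a = -168.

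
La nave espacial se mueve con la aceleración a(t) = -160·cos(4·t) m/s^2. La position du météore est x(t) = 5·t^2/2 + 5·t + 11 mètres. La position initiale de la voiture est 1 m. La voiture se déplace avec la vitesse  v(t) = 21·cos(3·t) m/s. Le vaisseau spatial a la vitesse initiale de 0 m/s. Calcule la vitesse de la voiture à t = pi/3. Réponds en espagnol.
Tenemos la velocidad v(t) = 21·cos(3·t). Sustituyendo t = pi/3: v(pi/3) = -21.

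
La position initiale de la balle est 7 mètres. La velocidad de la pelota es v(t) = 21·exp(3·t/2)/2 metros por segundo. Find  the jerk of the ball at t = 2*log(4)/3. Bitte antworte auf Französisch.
Pour résoudre ceci, nous devons prendre 2 dérivées de notre équation de la vitesse v(t) = 21·exp(3·t/2)/2. En prenant d/dt de v(t), nous trouvons a(t) = 63·exp(3·t/2)/4. La dérivée de l'accélération donne le jerk: j(t) = 189·exp(3·t/2)/8. En utilisant j(t) = 189·exp(3·t/2)/8 et en substituant t = 2*log(4)/3, nous trouvons j = 189/2.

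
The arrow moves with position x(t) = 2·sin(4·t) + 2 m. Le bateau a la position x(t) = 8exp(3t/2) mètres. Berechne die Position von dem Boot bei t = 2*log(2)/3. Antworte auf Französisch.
De l'équation de la position x(t) = 8·exp(3·t/2), nous substituons t = 2*log(2)/3 pour obtenir x = 16.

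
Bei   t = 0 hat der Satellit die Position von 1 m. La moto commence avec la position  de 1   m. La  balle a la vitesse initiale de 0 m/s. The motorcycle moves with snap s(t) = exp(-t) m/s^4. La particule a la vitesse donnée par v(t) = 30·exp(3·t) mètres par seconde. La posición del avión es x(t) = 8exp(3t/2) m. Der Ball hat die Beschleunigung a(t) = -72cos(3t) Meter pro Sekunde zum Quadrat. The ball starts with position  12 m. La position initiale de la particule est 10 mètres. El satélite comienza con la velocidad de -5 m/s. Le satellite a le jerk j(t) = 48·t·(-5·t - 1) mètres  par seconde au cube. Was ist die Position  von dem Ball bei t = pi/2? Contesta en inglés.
We must find the antiderivative of our acceleration equation a(t) = -72·cos(3·t) 2 times. Finding the antiderivative of a(t) and using v(0) = 0: v(t) = -24·sin(3·t). Integrating velocity and using the initial condition x(0) = 12, we get x(t) = 8·cos(3·t) + 4. We have position x(t) = 8·cos(3·t) + 4. Substituting t = pi/2: x(pi/2) = 4.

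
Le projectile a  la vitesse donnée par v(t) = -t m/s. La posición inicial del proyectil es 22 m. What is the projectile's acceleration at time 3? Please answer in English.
To solve this, we need to take 1 derivative of our velocity equation v(t) = -t. The derivative of velocity gives acceleration: a(t) = -1. From the given acceleration equation a(t) = -1, we substitute t = 3 to get a = -1.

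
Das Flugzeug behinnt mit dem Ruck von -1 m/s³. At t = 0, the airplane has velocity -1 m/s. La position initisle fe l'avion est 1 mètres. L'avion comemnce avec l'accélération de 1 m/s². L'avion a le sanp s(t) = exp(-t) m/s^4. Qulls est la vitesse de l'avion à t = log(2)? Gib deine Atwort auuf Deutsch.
Um dies zu lösen, müssen wir 3 Stammfunktionen unserer Gleichung für den Snap s(t) = exp(-t) finden. Mit ∫s(t)dt und Anwendung von j(0) = -1, finden wir j(t) = -exp(-t). Das Integral von dem Ruck, mit a(0) = 1, ergibt die Beschleunigung: a(t) = exp(-t). Die Stammfunktion von der Beschleunigung ist die Geschwindigkeit. Mit v(0) = -1 erhalten wir v(t) = -exp(-t). Wir haben die Geschwindigkeit v(t) = -exp(-t). Durch Einsetzen von t = log(2): v(log(2)) = -1/2.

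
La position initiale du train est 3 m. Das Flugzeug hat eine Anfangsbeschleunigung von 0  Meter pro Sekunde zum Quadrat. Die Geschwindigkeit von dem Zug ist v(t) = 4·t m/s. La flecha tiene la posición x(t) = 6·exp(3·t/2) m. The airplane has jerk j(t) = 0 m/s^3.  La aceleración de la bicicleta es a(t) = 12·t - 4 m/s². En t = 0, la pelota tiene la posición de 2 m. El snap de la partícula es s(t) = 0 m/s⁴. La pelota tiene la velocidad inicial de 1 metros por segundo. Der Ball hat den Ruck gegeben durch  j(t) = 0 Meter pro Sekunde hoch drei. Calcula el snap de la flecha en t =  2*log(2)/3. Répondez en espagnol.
Debemos derivar nuestra ecuación de la posición x(t) = 6·exp(3·t/2) 4 veces. Tomando d/dt de x(t), encontramos v(t) = 9·exp(3·t/2). Tomando d/dt de v(t), encontramos a(t) = 27·exp(3·t/2)/2. La derivada de la aceleración da la sacudida: j(t) = 81·exp(3·t/2)/4. La derivada de la sacudida da el snap: s(t) = 243·exp(3·t/2)/8. Tenemos el snap s(t) = 243·exp(3·t/2)/8. Sustituyendo t = 2*log(2)/3: s(2*log(2)/3) = 243/4.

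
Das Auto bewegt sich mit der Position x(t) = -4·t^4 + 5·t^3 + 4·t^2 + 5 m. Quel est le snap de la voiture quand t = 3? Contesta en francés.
En partant de la position x(t) = -4·t^4 + 5·t^3 + 4·t^2 + 5, nous prenons 4 dérivées. En dérivant la position, nous obtenons la vitesse: v(t) = -16·t^3 + 15·t^2 + 8·t. En prenant d/dt de v(t), nous trouvons a(t) = -48·t^2 + 30·t + 8. La dérivée de l'accélération donne le jerk: j(t) = 30 - 96·t. La dérivée du jerk donne le snap: s(t) = -96. En utilisant s(t) = -96 et en substituant t = 3, nous trouvons s = -96.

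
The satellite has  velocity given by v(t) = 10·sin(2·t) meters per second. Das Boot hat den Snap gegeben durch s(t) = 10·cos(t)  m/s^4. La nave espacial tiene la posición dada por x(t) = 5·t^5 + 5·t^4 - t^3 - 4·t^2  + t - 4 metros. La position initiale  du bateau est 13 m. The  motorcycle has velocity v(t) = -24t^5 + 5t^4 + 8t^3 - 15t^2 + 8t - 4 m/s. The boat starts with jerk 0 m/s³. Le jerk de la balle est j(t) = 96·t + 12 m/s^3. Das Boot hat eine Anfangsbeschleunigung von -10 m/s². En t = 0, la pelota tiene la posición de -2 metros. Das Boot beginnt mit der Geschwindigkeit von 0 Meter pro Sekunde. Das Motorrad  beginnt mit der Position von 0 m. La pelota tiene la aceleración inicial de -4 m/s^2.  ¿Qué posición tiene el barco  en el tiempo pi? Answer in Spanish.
Debemos encontrar la antiderivada de nuestra ecuación del snap s(t) = 10·cos(t) 4 veces. La antiderivada del snap es la sacudida. Usando j(0) = 0, obtenemos j(t) = 10·sin(t). Tomando ∫j(t)dt y aplicando a(0) = -10, encontramos a(t) = -10·cos(t). La integral de la aceleración, con v(0) = 0, da la velocidad: v(t) = -10·sin(t). Tomando ∫v(t)dt y aplicando x(0) = 13, encontramos x(t) = 10·cos(t) + 3. Usando x(t) = 10·cos(t) + 3 y sustituyendo t = pi, encontramos x = -7.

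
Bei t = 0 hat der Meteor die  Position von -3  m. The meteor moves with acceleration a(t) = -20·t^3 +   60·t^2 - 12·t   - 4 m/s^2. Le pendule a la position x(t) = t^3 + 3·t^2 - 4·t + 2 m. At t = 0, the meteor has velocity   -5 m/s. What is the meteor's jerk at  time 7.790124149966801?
To solve this, we need to take 1 derivative of our acceleration equation a(t) = -20·t^3 + 60·t^2 - 12·t - 4. The derivative of acceleration gives jerk: j(t) = -60·t^2 + 120·t - 12. From the given jerk equation j(t) = -60·t^2 + 120·t - 12, we substitute t = 7.790124149966801 to get j = -2718.34715831774.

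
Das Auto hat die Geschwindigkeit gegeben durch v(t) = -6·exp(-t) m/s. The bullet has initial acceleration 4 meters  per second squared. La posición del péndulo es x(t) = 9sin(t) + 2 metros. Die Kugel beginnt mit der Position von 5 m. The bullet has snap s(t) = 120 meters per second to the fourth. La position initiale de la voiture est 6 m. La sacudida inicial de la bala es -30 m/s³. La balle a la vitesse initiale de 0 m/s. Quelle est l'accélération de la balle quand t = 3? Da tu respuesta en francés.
Pour résoudre ceci, nous devons prendre 2 intégrales de notre équation du snap s(t) = 120. En prenant ∫s(t)dt et en appliquant j(0) = -30, nous trouvons j(t) = 120·t - 30. En prenant ∫j(t)dt et en appliquant a(0) = 4, nous trouvons a(t) = 60·t^2 - 30·t + 4. En utilisant a(t) = 60·t^2 - 30·t + 4 et en substituant t = 3, nous trouvons a = 454.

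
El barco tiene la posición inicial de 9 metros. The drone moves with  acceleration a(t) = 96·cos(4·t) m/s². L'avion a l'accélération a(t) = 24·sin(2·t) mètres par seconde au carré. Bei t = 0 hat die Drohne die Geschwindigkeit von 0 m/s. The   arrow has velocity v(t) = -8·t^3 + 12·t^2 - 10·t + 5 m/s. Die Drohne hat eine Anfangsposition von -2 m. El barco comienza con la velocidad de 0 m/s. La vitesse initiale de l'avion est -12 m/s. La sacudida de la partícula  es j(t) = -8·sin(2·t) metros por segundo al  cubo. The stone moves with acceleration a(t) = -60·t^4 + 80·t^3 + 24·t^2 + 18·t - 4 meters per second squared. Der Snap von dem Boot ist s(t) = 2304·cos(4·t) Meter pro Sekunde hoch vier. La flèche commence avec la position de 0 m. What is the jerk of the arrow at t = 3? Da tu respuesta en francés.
Nous devons dériver notre équation de la vitesse v(t) = -8·t^3 + 12·t^2 - 10·t + 5 2 fois. En dérivant la vitesse, nous obtenons l'accélération: a(t) = -24·t^2 + 24·t - 10. En dérivant l'accélération, nous obtenons le jerk: j(t) = 24 - 48·t. Nous avons le jerk j(t) = 24 - 48·t. En substituant t = 3: j(3) = -120.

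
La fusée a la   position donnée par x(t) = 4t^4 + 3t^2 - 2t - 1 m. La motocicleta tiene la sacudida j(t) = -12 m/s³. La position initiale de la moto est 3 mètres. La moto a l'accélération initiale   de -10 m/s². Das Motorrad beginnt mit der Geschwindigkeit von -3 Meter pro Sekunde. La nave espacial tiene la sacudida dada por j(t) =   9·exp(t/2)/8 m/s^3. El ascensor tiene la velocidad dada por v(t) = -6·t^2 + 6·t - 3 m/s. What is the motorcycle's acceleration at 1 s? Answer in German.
Ausgehend von dem Ruck j(t) = -12, nehmen wir 1 Integral. Mit ∫j(t)dt und Anwendung von a(0) = -10, finden wir a(t) = -12·t - 10. Mit a(t) = -12·t - 10 und Einsetzen von t = 1, finden wir a = -22.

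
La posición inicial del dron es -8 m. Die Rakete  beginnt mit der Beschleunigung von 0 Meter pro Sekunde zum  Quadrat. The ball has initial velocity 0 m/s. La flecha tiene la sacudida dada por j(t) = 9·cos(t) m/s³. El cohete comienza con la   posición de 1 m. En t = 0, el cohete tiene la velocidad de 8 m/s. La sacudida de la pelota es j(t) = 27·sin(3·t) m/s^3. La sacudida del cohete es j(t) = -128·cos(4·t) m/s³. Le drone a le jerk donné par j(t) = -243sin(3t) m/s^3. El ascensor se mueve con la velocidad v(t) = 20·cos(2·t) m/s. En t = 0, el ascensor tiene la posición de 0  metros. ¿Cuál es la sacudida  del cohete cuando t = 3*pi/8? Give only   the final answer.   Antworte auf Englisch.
At t = 3*pi/8, j = 0.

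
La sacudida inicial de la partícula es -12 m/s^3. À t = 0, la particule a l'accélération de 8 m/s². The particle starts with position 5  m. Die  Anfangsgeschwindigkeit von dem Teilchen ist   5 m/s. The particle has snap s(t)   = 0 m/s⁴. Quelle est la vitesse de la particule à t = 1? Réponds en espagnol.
Para resolver esto, necesitamos tomar 3 antiderivadas de nuestra ecuación del snap s(t) = 0. Integrando el snap y usando la condición inicial j(0) = -12, obtenemos j(t) = -12. La integral de la sacudida es la aceleración. Usando a(0) = 8, obtenemos a(t) = 8 - 12·t. La integral de la aceleración es la velocidad. Usando v(0) = 5, obtenemos v(t) = -6·t^2 + 8·t + 5. Usando v(t) = -6·t^2 + 8·t + 5 y sustituyendo t = 1, encontramos v = 7.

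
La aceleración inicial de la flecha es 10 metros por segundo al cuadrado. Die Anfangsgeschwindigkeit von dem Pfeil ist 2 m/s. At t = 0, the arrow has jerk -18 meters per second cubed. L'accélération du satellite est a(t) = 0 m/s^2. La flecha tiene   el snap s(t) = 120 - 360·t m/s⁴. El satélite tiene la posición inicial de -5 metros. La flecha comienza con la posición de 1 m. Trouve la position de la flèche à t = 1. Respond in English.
We need to integrate our snap equation s(t) = 120 - 360·t 4 times. Finding the integral of s(t) and using j(0) = -18: j(t) = -180·t^2 + 120·t - 18. The antiderivative of jerk is acceleration. Using a(0) = 10, we get a(t) = -60·t^3 + 60·t^2 - 18·t + 10. Finding the antiderivative of a(t) and using v(0) = 2: v(t) = -15·t^4 + 20·t^3 - 9·t^2 + 10·t + 2. Taking ∫v(t)dt and applying x(0) = 1, we find x(t) = -3·t^5 + 5·t^4 - 3·t^3 + 5·t^2 + 2·t + 1. Using x(t) = -3·t^5 + 5·t^4 - 3·t^3 + 5·t^2 + 2·t + 1 and substituting t = 1, we find x = 7.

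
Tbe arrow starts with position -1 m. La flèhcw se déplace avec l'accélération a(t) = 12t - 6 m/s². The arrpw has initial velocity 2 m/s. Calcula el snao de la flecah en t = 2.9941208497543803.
Para resolver esto, necesitamos tomar 2 derivadas de nuestra ecuación de la aceleración a(t) = 12·t - 6. La derivada de la aceleración da la sacudida: j(t) = 12. Derivando la sacudida, obtenemos el snap: s(t) = 0. Tenemos el snap s(t) = 0. Sustituyendo t = 2.9941208497543803: s(2.9941208497543803) = 0.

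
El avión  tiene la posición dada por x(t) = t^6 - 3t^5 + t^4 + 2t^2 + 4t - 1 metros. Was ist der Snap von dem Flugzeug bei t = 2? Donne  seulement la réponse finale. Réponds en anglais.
The answer is 744.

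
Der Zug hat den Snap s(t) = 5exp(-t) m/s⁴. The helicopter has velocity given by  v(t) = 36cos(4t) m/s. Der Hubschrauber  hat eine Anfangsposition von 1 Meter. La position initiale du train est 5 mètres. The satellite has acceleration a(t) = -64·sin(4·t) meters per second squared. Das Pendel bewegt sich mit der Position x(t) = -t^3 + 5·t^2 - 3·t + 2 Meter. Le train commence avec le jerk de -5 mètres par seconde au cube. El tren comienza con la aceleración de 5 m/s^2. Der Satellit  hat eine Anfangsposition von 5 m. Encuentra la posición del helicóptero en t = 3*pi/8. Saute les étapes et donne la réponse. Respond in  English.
x(3*pi/8) = -8.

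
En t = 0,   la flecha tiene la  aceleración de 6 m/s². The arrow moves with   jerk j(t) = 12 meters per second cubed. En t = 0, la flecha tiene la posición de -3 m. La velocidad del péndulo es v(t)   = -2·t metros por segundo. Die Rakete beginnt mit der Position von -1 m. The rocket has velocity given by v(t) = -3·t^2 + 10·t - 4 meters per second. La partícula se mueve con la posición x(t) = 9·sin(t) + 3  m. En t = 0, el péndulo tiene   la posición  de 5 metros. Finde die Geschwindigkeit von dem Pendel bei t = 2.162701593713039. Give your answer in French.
De l'équation de la vitesse v(t) = -2·t, nous substituons t = 2.162701593713039 pour obtenir v = -4.32540318742608.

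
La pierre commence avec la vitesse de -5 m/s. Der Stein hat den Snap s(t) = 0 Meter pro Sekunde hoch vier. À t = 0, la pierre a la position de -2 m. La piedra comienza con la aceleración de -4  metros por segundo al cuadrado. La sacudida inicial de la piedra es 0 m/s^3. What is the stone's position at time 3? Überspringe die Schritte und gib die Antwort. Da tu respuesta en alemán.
x(3) = -35.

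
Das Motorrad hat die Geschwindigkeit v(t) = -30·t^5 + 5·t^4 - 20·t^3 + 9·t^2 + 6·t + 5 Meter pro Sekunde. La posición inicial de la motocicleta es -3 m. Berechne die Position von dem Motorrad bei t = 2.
Ausgehend von der Geschwindigkeit v(t) = -30·t^5 + 5·t^4 - 20·t^3 + 9·t^2 + 6·t + 5, nehmen wir 1 Stammfunktion. Das Integral von der Geschwindigkeit ist die Position. Mit x(0) = -3 erhalten wir x(t) = -5·t^6 + t^5 - 5·t^4 + 3·t^3 + 3·t^2 + 5·t - 3. Aus der Gleichung für die Position x(t) = -5·t^6 + t^5 - 5·t^4 + 3·t^3 + 3·t^2 + 5·t - 3, setzen wir t = 2 ein und erhalten x = -325.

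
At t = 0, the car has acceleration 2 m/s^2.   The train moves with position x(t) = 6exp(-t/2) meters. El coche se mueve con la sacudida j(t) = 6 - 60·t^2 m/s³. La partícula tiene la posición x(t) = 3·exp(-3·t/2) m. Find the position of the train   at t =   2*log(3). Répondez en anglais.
Using x(t) = 6·exp(-t/2) and substituting t = 2*log(3), we find x = 2.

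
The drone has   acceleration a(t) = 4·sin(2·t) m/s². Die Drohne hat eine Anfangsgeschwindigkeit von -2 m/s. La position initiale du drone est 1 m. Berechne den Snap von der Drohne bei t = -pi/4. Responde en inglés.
Starting from acceleration a(t) = 4·sin(2·t), we take 2 derivatives. Taking d/dt of a(t), we find j(t) = 8·cos(2·t). Differentiating jerk, we get snap: s(t) = -16·sin(2·t). We have snap s(t) = -16·sin(2·t). Substituting t = -pi/4: s(-pi/4) = 16.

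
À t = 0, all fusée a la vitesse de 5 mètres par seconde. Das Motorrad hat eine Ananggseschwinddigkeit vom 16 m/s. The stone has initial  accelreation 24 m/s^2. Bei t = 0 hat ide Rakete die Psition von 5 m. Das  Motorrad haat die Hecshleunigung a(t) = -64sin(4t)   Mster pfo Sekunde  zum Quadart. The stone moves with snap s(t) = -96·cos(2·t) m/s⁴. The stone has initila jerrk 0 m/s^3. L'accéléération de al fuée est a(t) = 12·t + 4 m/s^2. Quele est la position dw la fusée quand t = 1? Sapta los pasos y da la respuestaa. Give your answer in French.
À t = 1, x = 14.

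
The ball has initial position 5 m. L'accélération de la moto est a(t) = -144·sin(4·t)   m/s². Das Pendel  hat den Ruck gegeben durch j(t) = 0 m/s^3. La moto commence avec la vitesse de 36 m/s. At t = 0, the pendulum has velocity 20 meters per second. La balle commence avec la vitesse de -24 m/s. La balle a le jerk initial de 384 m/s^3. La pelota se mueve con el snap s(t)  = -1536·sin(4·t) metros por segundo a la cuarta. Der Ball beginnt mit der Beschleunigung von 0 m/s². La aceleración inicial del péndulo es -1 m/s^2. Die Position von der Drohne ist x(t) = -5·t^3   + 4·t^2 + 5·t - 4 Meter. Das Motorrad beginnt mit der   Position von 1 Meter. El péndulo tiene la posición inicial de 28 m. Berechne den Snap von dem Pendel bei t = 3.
Um dies zu lösen, müssen wir 1 Ableitung unserer Gleichung für den Ruck j(t) = 0 nehmen. Mit d/dt von j(t) finden wir s(t) = 0. Aus der Gleichung für den Snap s(t) = 0, setzen wir t = 3 ein und erhalten s = 0.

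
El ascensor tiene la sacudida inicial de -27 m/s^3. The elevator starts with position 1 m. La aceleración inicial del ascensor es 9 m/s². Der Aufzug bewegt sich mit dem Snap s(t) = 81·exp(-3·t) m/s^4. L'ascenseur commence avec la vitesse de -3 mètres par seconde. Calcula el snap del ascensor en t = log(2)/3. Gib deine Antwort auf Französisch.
De l'équation du snap s(t) = 81·exp(-3·t), nous substituons t = log(2)/3 pour obtenir s = 81/2.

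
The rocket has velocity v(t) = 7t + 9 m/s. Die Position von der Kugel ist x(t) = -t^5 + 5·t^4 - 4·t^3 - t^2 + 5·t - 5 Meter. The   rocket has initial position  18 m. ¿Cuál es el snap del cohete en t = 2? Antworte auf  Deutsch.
Um dies zu lösen, müssen wir 3 Ableitungen unserer Gleichung für die Geschwindigkeit v(t) = 7·t + 9 nehmen. Durch Ableiten von der Geschwindigkeit erhalten wir die Beschleunigung: a(t) = 7. Mit d/dt von a(t) finden wir j(t) = 0. Durch Ableiten von dem Ruck erhalten wir den Snap: s(t) = 0. Wir haben den Snap s(t) = 0. Durch Einsetzen von t = 2: s(2) = 0.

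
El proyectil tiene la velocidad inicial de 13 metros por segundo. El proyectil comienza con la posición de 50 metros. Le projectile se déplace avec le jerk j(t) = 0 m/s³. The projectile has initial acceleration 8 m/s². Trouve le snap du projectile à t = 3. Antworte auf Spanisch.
Para resolver esto, necesitamos tomar 1 derivada de nuestra ecuación de la sacudida j(t) = 0. La derivada de la sacudida da el snap: s(t) = 0. Usando s(t) = 0 y sustituyendo t = 3, encontramos s = 0.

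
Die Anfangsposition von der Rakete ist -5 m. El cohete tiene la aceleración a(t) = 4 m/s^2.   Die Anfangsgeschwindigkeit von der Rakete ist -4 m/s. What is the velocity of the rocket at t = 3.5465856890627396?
To find the answer, we compute 1 integral of a(t) = 4. Finding the integral of a(t) and using v(0) = -4: v(t) = 4·t - 4. From the given velocity equation v(t) = 4·t - 4, we substitute t = 3.5465856890627396 to get v = 10.1863427562510.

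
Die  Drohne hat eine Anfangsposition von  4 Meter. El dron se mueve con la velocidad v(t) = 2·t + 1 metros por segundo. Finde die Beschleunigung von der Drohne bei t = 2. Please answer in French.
Nous devons dériver notre équation de la vitesse v(t) = 2·t + 1 1 fois. La dérivée de la vitesse donne l'accélération: a(t) = 2. En utilisant a(t) = 2 et en substituant t = 2, nous trouvons a = 2.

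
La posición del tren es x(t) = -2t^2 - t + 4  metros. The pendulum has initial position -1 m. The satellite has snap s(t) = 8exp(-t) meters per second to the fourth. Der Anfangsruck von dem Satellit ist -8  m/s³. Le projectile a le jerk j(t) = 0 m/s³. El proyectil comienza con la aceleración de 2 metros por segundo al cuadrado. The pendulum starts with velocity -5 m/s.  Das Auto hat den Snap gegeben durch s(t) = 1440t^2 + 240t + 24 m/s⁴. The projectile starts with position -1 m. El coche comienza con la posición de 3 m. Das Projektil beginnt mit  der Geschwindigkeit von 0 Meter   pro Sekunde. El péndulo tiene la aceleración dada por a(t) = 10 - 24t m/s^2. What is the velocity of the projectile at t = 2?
To solve this, we need to take 2 integrals of our jerk equation j(t) = 0. Finding the integral of j(t) and using a(0) = 2: a(t) = 2. Integrating acceleration and using the initial condition v(0) = 0, we get v(t) = 2·t. Using v(t) = 2·t and substituting t = 2, we find v = 4.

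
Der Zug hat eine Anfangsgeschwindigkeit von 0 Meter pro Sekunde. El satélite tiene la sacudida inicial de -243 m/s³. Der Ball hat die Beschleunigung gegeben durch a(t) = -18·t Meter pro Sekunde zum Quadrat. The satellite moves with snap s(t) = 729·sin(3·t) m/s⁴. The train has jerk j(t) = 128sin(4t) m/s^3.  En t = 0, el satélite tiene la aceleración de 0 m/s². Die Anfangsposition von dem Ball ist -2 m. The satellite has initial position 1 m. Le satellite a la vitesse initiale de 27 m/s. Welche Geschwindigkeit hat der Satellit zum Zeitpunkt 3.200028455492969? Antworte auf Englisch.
To find the answer, we compute 3 integrals of s(t) = 729·sin(3·t). Taking ∫s(t)dt and applying j(0) = -243, we find j(t) = -243·cos(3·t). The antiderivative of jerk is acceleration. Using a(0) = 0, we get a(t) = -81·sin(3·t). Taking ∫a(t)dt and applying v(0) = 27, we find v(t) = 27·cos(3·t). We have velocity v(t) = 27·cos(3·t). Substituting t = 3.200028455492969: v(3.200028455492969) = -26.5861702046537.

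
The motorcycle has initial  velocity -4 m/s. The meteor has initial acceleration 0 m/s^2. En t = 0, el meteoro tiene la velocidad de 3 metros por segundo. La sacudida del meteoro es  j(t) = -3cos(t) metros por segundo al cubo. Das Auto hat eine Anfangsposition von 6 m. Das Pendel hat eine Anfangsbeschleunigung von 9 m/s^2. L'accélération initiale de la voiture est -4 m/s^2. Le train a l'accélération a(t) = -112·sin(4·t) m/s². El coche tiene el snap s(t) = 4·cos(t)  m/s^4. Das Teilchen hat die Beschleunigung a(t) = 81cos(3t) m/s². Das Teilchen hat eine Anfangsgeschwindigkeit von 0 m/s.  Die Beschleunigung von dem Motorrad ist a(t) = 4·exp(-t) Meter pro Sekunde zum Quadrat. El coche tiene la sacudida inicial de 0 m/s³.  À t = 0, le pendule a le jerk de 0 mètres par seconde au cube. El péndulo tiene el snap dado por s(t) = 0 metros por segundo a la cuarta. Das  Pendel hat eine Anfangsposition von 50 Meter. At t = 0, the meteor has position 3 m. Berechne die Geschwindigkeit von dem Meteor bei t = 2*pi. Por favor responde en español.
Necesitamos integrar nuestra ecuación de la sacudida j(t) = -3·cos(t) 2 veces. Tomando ∫j(t)dt y aplicando a(0) = 0, encontramos a(t) = -3·sin(t). La antiderivada de la aceleración es la velocidad. Usando v(0) = 3, obtenemos v(t) = 3·cos(t). Tenemos la velocidad v(t) = 3·cos(t). Sustituyendo t = 2*pi: v(2*pi) = 3.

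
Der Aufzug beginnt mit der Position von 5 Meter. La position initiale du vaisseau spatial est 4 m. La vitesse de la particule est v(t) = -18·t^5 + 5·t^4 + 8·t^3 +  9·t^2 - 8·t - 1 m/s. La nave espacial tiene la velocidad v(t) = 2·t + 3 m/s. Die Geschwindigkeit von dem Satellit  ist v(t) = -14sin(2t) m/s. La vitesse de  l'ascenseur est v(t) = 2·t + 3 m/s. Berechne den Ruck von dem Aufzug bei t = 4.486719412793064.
Um dies zu lösen, müssen wir 2 Ableitungen unserer Gleichung für die Geschwindigkeit v(t) = 2·t + 3 nehmen. Durch Ableiten von der Geschwindigkeit erhalten wir die Beschleunigung: a(t) = 2. Durch Ableiten von der Beschleunigung erhalten wir den Ruck: j(t) = 0. Aus der Gleichung für den Ruck j(t) = 0, setzen wir t = 4.486719412793064 ein und erhalten j = 0.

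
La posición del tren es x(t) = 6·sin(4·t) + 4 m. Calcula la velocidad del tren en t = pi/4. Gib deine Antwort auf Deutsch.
Um dies zu lösen, müssen wir 1 Ableitung unserer Gleichung für die Position x(t) = 6·sin(4·t) + 4 nehmen. Mit d/dt von x(t) finden wir v(t) = 24·cos(4·t). Wir haben die Geschwindigkeit v(t) = 24·cos(4·t). Durch Einsetzen von t = pi/4: v(pi/4) = -24.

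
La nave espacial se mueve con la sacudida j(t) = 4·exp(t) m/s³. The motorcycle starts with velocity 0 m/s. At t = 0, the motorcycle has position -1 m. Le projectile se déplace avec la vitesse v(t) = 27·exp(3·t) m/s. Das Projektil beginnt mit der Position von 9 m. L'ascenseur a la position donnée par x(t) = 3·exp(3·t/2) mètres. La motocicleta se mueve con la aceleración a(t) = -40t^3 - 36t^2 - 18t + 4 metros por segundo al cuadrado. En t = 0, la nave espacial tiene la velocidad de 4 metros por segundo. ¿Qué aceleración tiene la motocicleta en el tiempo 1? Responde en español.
Tenemos la aceleración a(t) = -40·t^3 - 36·t^2 - 18·t + 4. Sustituyendo t = 1: a(1) = -90.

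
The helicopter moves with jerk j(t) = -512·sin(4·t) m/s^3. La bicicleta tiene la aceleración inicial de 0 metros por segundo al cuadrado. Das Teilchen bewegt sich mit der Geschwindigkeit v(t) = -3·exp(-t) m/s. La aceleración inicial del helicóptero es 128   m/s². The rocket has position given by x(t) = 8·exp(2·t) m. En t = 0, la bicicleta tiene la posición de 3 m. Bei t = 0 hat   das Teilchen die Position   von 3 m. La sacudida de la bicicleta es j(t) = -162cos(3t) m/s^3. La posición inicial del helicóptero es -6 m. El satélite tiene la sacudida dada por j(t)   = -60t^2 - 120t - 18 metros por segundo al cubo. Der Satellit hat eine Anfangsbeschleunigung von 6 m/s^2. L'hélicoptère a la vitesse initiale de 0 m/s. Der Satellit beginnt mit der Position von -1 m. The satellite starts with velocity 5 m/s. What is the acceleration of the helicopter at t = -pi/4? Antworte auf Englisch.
We need to integrate our jerk equation j(t) = -512·sin(4·t) 1 time. Taking ∫j(t)dt and applying a(0) = 128, we find a(t) = 128·cos(4·t). Using a(t) = 128·cos(4·t) and substituting t = -pi/4, we find a = -128.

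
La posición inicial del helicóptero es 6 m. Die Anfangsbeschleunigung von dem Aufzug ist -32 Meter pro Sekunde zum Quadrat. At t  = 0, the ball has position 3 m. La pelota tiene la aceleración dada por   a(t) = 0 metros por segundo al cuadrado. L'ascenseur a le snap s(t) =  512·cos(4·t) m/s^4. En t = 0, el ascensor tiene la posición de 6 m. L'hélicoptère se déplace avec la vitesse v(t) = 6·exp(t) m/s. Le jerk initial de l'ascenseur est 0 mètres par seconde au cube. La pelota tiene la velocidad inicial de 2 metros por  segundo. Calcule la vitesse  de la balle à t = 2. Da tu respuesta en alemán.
Wir müssen die Stammfunktion unserer Gleichung für die Beschleunigung a(t) = 0 1-mal finden. Die Stammfunktion von der Beschleunigung ist die Geschwindigkeit. Mit v(0) = 2 erhalten wir v(t) = 2. Aus der Gleichung für die Geschwindigkeit v(t) = 2, setzen wir t = 2 ein und erhalten v = 2.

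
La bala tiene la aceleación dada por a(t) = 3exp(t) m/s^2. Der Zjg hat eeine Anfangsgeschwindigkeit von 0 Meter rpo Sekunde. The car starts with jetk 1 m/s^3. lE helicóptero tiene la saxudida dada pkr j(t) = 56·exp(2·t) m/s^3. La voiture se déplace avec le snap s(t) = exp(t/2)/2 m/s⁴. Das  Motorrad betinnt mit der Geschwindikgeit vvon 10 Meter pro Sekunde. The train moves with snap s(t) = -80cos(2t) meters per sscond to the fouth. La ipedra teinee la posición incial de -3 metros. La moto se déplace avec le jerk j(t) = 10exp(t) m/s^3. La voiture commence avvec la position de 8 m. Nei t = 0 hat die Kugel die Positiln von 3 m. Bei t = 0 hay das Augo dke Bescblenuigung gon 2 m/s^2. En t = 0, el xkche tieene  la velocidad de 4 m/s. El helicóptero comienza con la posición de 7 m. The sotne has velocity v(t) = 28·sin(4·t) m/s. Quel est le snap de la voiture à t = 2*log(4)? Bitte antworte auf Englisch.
We have snap s(t) = exp(t/2)/2. Substituting t = 2*log(4): s(2*log(4)) = 2.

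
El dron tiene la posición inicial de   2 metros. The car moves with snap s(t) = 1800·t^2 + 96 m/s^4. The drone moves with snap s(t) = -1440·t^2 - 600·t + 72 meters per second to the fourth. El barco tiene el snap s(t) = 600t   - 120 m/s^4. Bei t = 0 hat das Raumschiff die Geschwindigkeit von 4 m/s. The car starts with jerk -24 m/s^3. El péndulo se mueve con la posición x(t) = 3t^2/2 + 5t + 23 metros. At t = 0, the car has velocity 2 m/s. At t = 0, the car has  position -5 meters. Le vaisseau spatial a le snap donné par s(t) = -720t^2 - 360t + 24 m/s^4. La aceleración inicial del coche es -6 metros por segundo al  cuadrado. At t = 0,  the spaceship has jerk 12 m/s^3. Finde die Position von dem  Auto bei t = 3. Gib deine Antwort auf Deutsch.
Um dies zu lösen, müssen wir 4 Integrale unserer Gleichung für den Snap s(t) = 1800·t^2 + 96 finden. Mit ∫s(t)dt und Anwendung von j(0) = -24, finden wir j(t) = 600·t^3 + 96·t - 24. Die Stammfunktion von dem Ruck ist die Beschleunigung. Mit a(0) = -6 erhalten wir a(t) = 150·t^4 + 48·t^2 - 24·t - 6. Durch Integration von der Beschleunigung und Verwendung der Anfangsbedingung v(0) = 2, erhalten wir v(t) = 30·t^5 + 16·t^3 - 12·t^2 - 6·t + 2. Durch Integration von der Geschwindigkeit und Verwendung der Anfangsbedingung x(0) = -5, erhalten wir x(t) = 5·t^6 + 4·t^4 - 4·t^3 - 3·t^2 + 2·t - 5. Wir haben die Position x(t) = 5·t^6 + 4·t^4 - 4·t^3 - 3·t^2 + 2·t - 5. Durch Einsetzen von t = 3: x(3) = 3835.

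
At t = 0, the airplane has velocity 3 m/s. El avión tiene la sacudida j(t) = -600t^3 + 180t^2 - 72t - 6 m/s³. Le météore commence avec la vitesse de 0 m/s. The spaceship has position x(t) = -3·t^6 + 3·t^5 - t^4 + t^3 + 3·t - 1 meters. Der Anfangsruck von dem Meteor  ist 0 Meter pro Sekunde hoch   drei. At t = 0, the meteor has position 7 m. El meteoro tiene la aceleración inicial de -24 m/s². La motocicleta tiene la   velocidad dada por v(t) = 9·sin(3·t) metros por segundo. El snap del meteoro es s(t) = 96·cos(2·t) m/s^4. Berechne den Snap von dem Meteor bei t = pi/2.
Aus der Gleichung für den Snap s(t) = 96·cos(2·t), setzen wir t = pi/2 ein und erhalten s = -96.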